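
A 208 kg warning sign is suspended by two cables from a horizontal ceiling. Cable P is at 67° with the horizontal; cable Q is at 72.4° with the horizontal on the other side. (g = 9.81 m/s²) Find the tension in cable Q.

Weight W = 208 × 9.81 = 2040 N acts straight down.
Horizontal: T_P cos 67° = T_Q cos 72.4°  →  T_P = 0.7739 T_Q.
Vertical: T_P sin 67° + T_Q sin 72.4° = 2040.
Substituting the horizontal relation into the vertical equation gives 1.666 T_Q = 2040, so T_Q = 1225 N.

T_Q ≈ 1230 N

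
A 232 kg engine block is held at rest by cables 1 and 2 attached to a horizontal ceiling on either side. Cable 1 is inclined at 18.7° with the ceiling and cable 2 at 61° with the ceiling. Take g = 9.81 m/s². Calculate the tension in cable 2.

Weight W = 232 × 9.81 = 2276 N acts straight down.
Horizontal: T_1 cos 18.7° = T_2 cos 61°  →  T_1 = 0.5118 T_2.
Vertical: T_1 sin 18.7° + T_2 sin 61° = 2276.
Substituting the horizontal relation into the vertical equation gives 1.039 T_2 = 2276, so T_2 = 2191 N.

T_2 ≈ 2190 N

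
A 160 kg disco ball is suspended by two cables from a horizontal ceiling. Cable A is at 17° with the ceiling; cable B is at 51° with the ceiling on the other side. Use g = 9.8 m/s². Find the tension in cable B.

T_B ≈ 1620 N

Weight W = 160 × 9.8 = 1568 N acts straight down.
Horizontal: T_A cos 17° = T_B cos 51°  →  T_A = 0.6581 T_B.
Vertical: T_A sin 17° + T_B sin 51° = 1568.
Substituting the horizontal relation into the vertical equation gives 0.9695 T_B = 1568, so T_B = 1617 N.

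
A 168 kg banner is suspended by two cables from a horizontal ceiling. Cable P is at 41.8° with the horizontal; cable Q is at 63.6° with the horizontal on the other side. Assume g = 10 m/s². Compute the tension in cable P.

Weight W = 168 × 10 = 1680 N acts straight down.
Horizontal: T_P cos 41.8° = T_Q cos 63.6°  →  T_Q = 1.677 T_P.
Vertical: T_P sin 41.8° + T_Q sin 63.6° = 1680.
Substituting the horizontal relation into the vertical equation gives 2.168 T_P = 1680, so T_P = 774.8 N.

T_P ≈ 775 N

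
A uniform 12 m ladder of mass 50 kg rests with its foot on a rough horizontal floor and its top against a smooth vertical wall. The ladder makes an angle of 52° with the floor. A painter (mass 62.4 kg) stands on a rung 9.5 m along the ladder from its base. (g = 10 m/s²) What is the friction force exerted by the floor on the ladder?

Torques about the foot: N_wall · 12 sin 52° = 50×10×6 cos 52° + 62.4×10×9.5 cos 52° → N_wall = 581.28 N.
ΣF_x = 0: f_floor = N_wall = 581.28 N.

f ≈ 581 N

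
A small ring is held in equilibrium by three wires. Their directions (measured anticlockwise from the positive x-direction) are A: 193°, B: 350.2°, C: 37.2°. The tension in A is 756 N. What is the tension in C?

T_C ≈ 401 N

Resolve: ΣF_x = 756 cos 193° + T_B cos 350.2° + T_C cos 37.2° = 0.
        ΣF_y = 756 sin 193° + T_B sin 350.2° + T_C sin 37.2° = 0.
The known terms sum to (-736.6, -170.1) N, so 0.9854 T_B + 0.7965 T_C = 736.6 and -0.1702 T_B + 0.6046 T_C = 170.1.
Solving simultaneously: T_B = 423.7 N, T_C = 400.6 N.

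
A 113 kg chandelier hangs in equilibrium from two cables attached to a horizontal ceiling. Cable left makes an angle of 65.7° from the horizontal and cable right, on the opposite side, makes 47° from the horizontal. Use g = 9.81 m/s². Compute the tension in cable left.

Weight W = 113 × 9.81 = 1109 N acts straight down.
Horizontal: T_left cos 65.7° = T_right cos 47°  →  T_right = 0.6034 T_left.
Vertical: T_left sin 65.7° + T_right sin 47° = 1109.
Substituting the horizontal relation into the vertical equation gives 1.353 T_left = 1109, so T_left = 819.5 N.

T_left ≈ 819 N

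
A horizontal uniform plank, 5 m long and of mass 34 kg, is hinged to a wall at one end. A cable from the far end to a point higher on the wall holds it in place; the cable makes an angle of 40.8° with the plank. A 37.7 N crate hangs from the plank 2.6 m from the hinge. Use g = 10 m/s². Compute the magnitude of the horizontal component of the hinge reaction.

H_x ≈ 220 N

Take torques about the hinge: T sin 40.8° · 5 = 34×10×2.5 + 37.7×2.6 = 948.02 N·m.
So T = 948.02 / (0.6534 × 5) = 290.17 N.
ΣF_x = 0: H_x = T cos 40.8° = 219.66 N.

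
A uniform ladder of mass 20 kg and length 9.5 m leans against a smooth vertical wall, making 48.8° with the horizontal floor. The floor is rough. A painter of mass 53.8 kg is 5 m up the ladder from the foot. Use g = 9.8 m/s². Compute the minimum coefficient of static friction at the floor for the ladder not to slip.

μ_min ≈ 0.455

ΣF_y = 0: N_floor = 20×9.8 + 53.8×9.8 = 723.24 N.
Torques about the foot: N_wall · 9.5 sin 48.8° = 20×9.8×4.75 cos 48.8° + 53.8×9.8×5 cos 48.8° → N_wall = 328.72 N.
ΣF_x = 0: f_floor = N_wall = 328.72 N.
μ_min = f_floor / N_floor = 328.72 / 723.24 = 0.4545.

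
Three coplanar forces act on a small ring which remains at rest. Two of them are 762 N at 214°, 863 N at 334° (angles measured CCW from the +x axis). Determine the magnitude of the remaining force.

F ≈ 817 N

Sum the known components: ΣF_x = 143.9 N, ΣF_y = -804.4 N.
For equilibrium the remaining force must supply (−ΣF_x, −ΣF_y) = (-143.9, 804.4) N.
Magnitude = √((-143.9)² + (804.4)²) = 817.2 N; direction = atan2(804.4, -143.9) = 100.1°.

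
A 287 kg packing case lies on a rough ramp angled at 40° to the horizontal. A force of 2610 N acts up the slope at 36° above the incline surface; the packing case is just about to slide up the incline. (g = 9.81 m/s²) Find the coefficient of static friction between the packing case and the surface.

μ ≈ 0.485

On the verge of sliding up the incline, friction is at its maximum μN and acts down the slope.
Perpendicular to incline: N = W cos 40° − P sin 36° = 2157 − 1534 = 622.7 N.
Along incline: P cos 36° − μN = W sin 40° → μ = −(W sin 40° − P cos 36°) / N = 0.4847.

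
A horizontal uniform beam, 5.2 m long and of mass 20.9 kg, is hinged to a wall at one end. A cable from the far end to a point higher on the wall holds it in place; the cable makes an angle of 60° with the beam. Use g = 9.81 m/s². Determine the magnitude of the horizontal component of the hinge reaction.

Take torques about the hinge: T sin 60° · 5.2 = 20.9×9.81×2.6 = 533.08 N·m.
So T = 533.08 / (0.8660 × 5.2) = 118.37 N.
ΣF_x = 0: H_x = T cos 60° = 59.187 N.

H_x ≈ 59.2 N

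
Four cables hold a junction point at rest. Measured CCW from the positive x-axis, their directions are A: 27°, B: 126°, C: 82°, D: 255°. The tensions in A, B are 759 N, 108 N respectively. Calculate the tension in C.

T_C ≈ 3940 N

Resolve: ΣF_x = 759 cos 27° + 108 cos 126° + T_C cos 82° + T_D cos 255° = 0.
        ΣF_y = 759 sin 27° + 108 sin 126° + T_C sin 82° + T_D sin 255° = 0.
The known terms sum to (612.8, 432) N, so 0.1392 T_C − 0.2588 T_D = -612.8 and 0.9903 T_C − 0.9659 T_D = -432.
Solving simultaneously: T_C = 3940 N, T_D = 4486 N.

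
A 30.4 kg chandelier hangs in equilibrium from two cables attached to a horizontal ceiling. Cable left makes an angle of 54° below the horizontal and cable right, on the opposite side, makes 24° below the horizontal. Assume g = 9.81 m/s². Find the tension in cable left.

Weight W = 30.4 × 9.81 = 298.2 N acts straight down.
Horizontal: T_left cos 54° = T_right cos 24°  →  T_right = 0.6434 T_left.
Vertical: T_left sin 54° + T_right sin 24° = 298.2.
Substituting the horizontal relation into the vertical equation gives 1.071 T_left = 298.2, so T_left = 278.5 N.

T_left ≈ 279 N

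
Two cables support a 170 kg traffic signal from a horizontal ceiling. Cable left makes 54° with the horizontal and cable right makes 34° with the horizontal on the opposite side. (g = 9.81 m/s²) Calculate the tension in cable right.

T_right ≈ 981 N

Weight W = 170 × 9.81 = 1668 N acts straight down.
Horizontal: T_left cos 54° = T_right cos 34°  →  T_left = 1.41 T_right.
Vertical: T_left sin 54° + T_right sin 34° = 1668.
Substituting the horizontal relation into the vertical equation gives 1.7 T_right = 1668, so T_right = 980.8 N.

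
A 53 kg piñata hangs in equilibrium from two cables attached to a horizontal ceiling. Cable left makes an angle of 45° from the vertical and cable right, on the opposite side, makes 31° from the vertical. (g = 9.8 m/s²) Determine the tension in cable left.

Angles from the horizontal: cable left is 90° − 45° = 45°, cable right is 90° − 31° = 59°.
Weight W = 53 × 9.8 = 519.4 N acts straight down.
Horizontal: T_left cos 45° = T_right cos 59°  →  T_right = 1.373 T_left.
Vertical: T_left sin 45° + T_right sin 59° = 519.4.
Substituting the horizontal relation into the vertical equation gives 1.884 T_left = 519.4, so T_left = 275.7 N.

T_left ≈ 276 N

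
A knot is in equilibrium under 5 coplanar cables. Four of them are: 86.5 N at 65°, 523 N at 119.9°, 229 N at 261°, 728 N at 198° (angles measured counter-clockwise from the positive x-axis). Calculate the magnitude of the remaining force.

Sum the known components: ΣF_x = -952.3 N, ΣF_y = 80.64 N.
For equilibrium the remaining force must supply (−ΣF_x, −ΣF_y) = (952.3, -80.64) N.
Magnitude = √((952.3)² + (-80.64)²) = 955.8 N; direction = atan2(-80.64, 952.3) = 355.2°.

F ≈ 956 N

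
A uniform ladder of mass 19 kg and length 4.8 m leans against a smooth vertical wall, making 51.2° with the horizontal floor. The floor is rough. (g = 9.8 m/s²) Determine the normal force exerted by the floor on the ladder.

ΣF_y = 0: N_floor = 19×9.8 = 186.2 N.

N_floor ≈ 186 N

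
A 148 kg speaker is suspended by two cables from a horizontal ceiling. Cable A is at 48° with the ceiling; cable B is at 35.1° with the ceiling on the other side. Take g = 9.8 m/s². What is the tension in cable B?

Weight W = 148 × 9.8 = 1450 N acts straight down.
Horizontal: T_A cos 48° = T_B cos 35.1°  →  T_A = 1.223 T_B.
Vertical: T_A sin 48° + T_B sin 35.1° = 1450.
Substituting the horizontal relation into the vertical equation gives 1.484 T_B = 1450, so T_B = 977.6 N.

T_B ≈ 978 N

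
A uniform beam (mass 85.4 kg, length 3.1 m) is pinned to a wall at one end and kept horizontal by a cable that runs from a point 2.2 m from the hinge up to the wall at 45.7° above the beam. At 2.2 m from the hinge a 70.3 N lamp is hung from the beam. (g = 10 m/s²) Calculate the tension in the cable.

T ≈ 939 N

Take torques about the hinge: T sin 45.7° · 2.2 = 85.4×10×1.55 + 70.3×2.2 = 1478.4 N·m.
So T = 1478.4 / (0.7157 × 2.2) = 938.93 N.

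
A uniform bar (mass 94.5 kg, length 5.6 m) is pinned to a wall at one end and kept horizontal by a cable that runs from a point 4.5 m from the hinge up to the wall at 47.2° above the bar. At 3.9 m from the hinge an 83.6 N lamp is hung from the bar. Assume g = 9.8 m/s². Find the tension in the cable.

T ≈ 884 N

Take torques about the hinge: T sin 47.2° · 4.5 = 94.5×9.8×2.8 + 83.6×3.9 = 2919.1 N·m.
So T = 2919.1 / (0.7337 × 4.5) = 884.1 N.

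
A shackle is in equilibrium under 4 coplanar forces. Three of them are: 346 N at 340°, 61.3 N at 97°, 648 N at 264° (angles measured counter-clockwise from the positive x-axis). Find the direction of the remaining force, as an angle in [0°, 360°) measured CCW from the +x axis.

θ ≈ 110°

Sum the known components: ΣF_x = 249.9 N, ΣF_y = -701.9 N.
For equilibrium the remaining force must supply (−ΣF_x, −ΣF_y) = (-249.9, 701.9) N.
Magnitude = √((-249.9)² + (701.9)²) = 745.1 N; direction = atan2(701.9, -249.9) = 109.6°.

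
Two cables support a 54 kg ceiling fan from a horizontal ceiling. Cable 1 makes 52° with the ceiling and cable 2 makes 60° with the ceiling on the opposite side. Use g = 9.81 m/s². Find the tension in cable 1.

T_1 ≈ 286 N

Weight W = 54 × 9.81 = 529.7 N acts straight down.
Horizontal: T_1 cos 52° = T_2 cos 60°  →  T_2 = 1.231 T_1.
Vertical: T_1 sin 52° + T_2 sin 60° = 529.7.
Substituting the horizontal relation into the vertical equation gives 1.854 T_1 = 529.7, so T_1 = 285.7 N.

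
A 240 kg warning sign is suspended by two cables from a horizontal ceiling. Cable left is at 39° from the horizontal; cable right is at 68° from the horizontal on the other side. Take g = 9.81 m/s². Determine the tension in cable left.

Weight W = 240 × 9.81 = 2354 N acts straight down.
Horizontal: T_left cos 39° = T_right cos 68°  →  T_right = 2.075 T_left.
Vertical: T_left sin 39° + T_right sin 68° = 2354.
Substituting the horizontal relation into the vertical equation gives 2.553 T_left = 2354, so T_left = 922.3 N.

T_left ≈ 922 N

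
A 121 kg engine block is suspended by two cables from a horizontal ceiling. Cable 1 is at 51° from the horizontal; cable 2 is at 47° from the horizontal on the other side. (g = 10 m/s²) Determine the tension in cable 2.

T_2 ≈ 769 N

Weight W = 121 × 10 = 1210 N acts straight down.
Horizontal: T_1 cos 51° = T_2 cos 47°  →  T_1 = 1.084 T_2.
Vertical: T_1 sin 51° + T_2 sin 47° = 1210.
Substituting the horizontal relation into the vertical equation gives 1.574 T_2 = 1210, so T_2 = 769 N.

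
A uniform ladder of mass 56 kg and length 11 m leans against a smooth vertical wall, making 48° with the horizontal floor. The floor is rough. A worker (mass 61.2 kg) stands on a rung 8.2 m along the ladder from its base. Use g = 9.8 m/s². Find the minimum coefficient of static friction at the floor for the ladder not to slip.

μ_min ≈ 0.566

ΣF_y = 0: N_floor = 56×9.8 + 61.2×9.8 = 1148.6 N.
Torques about the foot: N_wall · 11 sin 48° = 56×9.8×5.5 cos 48° + 61.2×9.8×8.2 cos 48° → N_wall = 649.64 N.
ΣF_x = 0: f_floor = N_wall = 649.64 N.
μ_min = f_floor / N_floor = 649.64 / 1148.6 = 0.5656.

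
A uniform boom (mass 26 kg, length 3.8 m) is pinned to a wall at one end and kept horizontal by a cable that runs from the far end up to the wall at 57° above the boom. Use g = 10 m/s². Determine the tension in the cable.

Take torques about the hinge: T sin 57° · 3.8 = 26×10×1.9 = 494 N·m.
So T = 494 / (0.8387 × 3.8) = 155.01 N.

T ≈ 155 N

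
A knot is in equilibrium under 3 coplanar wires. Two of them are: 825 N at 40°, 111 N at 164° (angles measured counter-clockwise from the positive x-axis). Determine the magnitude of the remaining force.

F ≈ 768 N

Sum the known components: ΣF_x = 525.3 N, ΣF_y = 560.9 N.
For equilibrium the remaining force must supply (−ΣF_x, −ΣF_y) = (-525.3, -560.9) N.
Magnitude = √((-525.3)² + (-560.9)²) = 768.5 N; direction = atan2(-560.9, -525.3) = 226.9°.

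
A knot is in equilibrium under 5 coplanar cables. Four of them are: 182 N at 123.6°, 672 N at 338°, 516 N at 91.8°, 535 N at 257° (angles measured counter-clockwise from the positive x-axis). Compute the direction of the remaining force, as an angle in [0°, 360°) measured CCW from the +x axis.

θ ≈ 165°

Sum the known components: ΣF_x = 385.8 N, ΣF_y = -105.7 N.
For equilibrium the remaining force must supply (−ΣF_x, −ΣF_y) = (-385.8, 105.7) N.
Magnitude = √((-385.8)² + (105.7)²) = 400 N; direction = atan2(105.7, -385.8) = 164.7°.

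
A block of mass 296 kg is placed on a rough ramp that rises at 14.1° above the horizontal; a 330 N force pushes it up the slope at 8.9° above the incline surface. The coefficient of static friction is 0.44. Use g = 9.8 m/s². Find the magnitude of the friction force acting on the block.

f ≈ 381 N

Axes along / perpendicular to the incline. W sin 14.1° = 706.7 N down-slope; W cos 14.1° = 2813 N into the surface.
Perpendicular: N = W cos 14.1° − P sin 8.9° = 2813 − 51.05 = 2762 N.
Along incline: P cos 8.9° + f = W sin 14.1° (friction acts up-slope) → f = 706.7 − 326 = 380.7 N.
|f| = 380.7 N ≤ μN = 1215 N, so the block is indeed static.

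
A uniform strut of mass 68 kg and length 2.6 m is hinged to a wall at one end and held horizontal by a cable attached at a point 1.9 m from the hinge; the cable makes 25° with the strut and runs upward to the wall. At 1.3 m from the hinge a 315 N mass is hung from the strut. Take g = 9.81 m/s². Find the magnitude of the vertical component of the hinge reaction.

Take torques about the hinge: T sin 25° · 1.9 = 68×9.81×1.3 + 315×1.3 = 1276.7 N·m.
So T = 1276.7 / (0.4226 × 1.9) = 1590 N.
ΣF_y = 0: H_y = (68×9.81 + 315) − T sin 25° = 982.08 − 671.95 = 310.13 N.

|H_y| ≈ 310 N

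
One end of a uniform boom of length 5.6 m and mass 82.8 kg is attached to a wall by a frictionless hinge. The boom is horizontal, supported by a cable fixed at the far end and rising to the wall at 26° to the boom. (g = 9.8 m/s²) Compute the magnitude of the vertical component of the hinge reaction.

|H_y| ≈ 406 N

Take torques about the hinge: T sin 26° · 5.6 = 82.8×9.8×2.8 = 2272 N·m.
So T = 2272 / (0.4384 × 5.6) = 925.52 N.
ΣF_y = 0: H_y = (82.8×9.8) − T sin 26° = 811.44 − 405.72 = 405.72 N.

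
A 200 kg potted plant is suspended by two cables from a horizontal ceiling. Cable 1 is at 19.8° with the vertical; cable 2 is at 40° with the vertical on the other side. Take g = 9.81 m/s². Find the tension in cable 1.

T_1 ≈ 1460 N

Angles from the horizontal: cable 1 is 90° − 19.8° = 70.2°, cable 2 is 90° − 40° = 50°.
Weight W = 200 × 9.81 = 1962 N acts straight down.
Horizontal: T_1 cos 70.2° = T_2 cos 50°  →  T_2 = 0.527 T_1.
Vertical: T_1 sin 70.2° + T_2 sin 50° = 1962.
Substituting the horizontal relation into the vertical equation gives 1.345 T_1 = 1962, so T_1 = 1459 N.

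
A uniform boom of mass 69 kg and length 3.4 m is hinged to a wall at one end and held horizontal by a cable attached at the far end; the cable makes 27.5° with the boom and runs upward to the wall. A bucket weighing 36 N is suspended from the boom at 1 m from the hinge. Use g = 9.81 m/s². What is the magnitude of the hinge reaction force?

|H| ≈ 763 N

Take torques about the hinge: T sin 27.5° · 3.4 = 69×9.81×1.7 + 36×1 = 1186.7 N·m.
So T = 1186.7 / (0.4617 × 3.4) = 755.89 N.
ΣF_x = 0: H_x = T cos 27.5° = 670.49 N.
ΣF_y = 0: H_y = (69×9.81 + 36) − T sin 27.5° = 712.89 − 349.03 = 363.86 N.
|H| = √(H_x² + H_y²) = √((670.49)² + (363.86)²) = 762.85 N.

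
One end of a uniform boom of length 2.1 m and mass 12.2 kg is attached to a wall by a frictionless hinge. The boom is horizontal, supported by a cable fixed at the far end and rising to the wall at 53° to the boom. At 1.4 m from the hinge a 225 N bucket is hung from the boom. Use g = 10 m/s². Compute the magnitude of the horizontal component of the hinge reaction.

Take torques about the hinge: T sin 53° · 2.1 = 12.2×10×1.05 + 225×1.4 = 443.1 N·m.
So T = 443.1 / (0.7986 × 2.1) = 264.2 N.
ΣF_x = 0: H_x = T cos 53° = 159 N.

H_x ≈ 159 N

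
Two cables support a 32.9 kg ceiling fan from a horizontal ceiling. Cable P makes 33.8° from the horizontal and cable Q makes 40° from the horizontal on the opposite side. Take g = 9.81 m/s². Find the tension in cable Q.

T_Q ≈ 279 N

Weight W = 32.9 × 9.81 = 322.7 N acts straight down.
Horizontal: T_P cos 33.8° = T_Q cos 40°  →  T_P = 0.9219 T_Q.
Vertical: T_P sin 33.8° + T_Q sin 40° = 322.7.
Substituting the horizontal relation into the vertical equation gives 1.156 T_Q = 322.7, so T_Q = 279.3 N.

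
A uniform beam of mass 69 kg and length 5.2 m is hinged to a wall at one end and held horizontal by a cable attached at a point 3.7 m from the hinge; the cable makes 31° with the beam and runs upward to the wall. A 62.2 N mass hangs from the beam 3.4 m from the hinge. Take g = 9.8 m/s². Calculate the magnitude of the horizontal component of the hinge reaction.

Take torques about the hinge: T sin 31° · 3.7 = 69×9.8×2.6 + 62.2×3.4 = 1969.6 N·m.
So T = 1969.6 / (0.5150 × 3.7) = 1033.6 N.
ΣF_x = 0: H_x = T cos 31° = 885.94 N.

H_x ≈ 886 N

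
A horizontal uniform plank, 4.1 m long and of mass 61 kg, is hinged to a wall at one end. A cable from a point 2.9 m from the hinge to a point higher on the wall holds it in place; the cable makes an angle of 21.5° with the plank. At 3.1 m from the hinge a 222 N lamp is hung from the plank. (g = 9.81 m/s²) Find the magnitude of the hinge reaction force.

|H| ≈ 1680 N

Take torques about the hinge: T sin 21.5° · 2.9 = 61×9.81×2.05 + 222×3.1 = 1914.9 N·m.
So T = 1914.9 / (0.3665 × 2.9) = 1801.7 N.
ΣF_x = 0: H_x = T cos 21.5° = 1676.3 N.
ΣF_y = 0: H_y = (61×9.81 + 222) − T sin 21.5° = 820.41 − 660.32 = 160.09 N.
|H| = √(H_x² + H_y²) = √((1676.3)² + (160.09)²) = 1684 N.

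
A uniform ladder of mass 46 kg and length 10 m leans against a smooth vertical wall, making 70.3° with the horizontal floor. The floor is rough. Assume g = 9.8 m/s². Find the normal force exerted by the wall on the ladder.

Torques about the foot: N_wall · 10 sin 70.3° = 46×9.8×5 cos 70.3° → N_wall = 80.705 N.

N_wall ≈ 80.7 N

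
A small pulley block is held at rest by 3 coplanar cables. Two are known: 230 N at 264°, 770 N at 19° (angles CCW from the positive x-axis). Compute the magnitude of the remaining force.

F ≈ 704 N

Sum the known components: ΣF_x = 704 N, ΣF_y = 21.95 N.
For equilibrium the remaining force must supply (−ΣF_x, −ΣF_y) = (-704, -21.95) N.
Magnitude = √((-704)² + (-21.95)²) = 704.3 N; direction = atan2(-21.95, -704) = 181.8°.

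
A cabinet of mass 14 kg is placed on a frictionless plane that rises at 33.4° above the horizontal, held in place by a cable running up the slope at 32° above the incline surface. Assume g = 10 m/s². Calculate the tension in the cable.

T ≈ 90.9 N

Take axes along and perpendicular to the incline. Weight components: W sin 33.4° = 77.07 N down-slope, W cos 33.4° = 116.9 N into the surface.
Along incline: T cos 32° = W sin 33.4° → T = 90.88 N.
Perpendicular: N = W cos 33.4° − T sin 32° = 68.72 N.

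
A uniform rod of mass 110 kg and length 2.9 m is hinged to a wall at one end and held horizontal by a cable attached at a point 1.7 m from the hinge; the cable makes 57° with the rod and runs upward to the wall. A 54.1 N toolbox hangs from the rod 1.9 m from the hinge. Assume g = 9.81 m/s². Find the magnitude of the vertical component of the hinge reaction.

Take torques about the hinge: T sin 57° · 1.7 = 110×9.81×1.45 + 54.1×1.9 = 1667.5 N·m.
So T = 1667.5 / (0.8387 × 1.7) = 1169.6 N.
ΣF_y = 0: H_y = (110×9.81 + 54.1) − T sin 57° = 1133.2 − 980.87 = 152.33 N.

|H_y| ≈ 152 N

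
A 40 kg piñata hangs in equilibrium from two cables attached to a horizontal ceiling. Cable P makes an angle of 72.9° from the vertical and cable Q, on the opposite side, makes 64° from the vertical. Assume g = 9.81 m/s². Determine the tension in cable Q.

T_Q ≈ 549 N

Angles from the horizontal: cable P is 90° − 72.9° = 17.1°, cable Q is 90° − 64° = 26°.
Weight W = 40 × 9.81 = 392.4 N acts straight down.
Horizontal: T_P cos 17.1° = T_Q cos 26°  →  T_P = 0.9404 T_Q.
Vertical: T_P sin 17.1° + T_Q sin 26° = 392.4.
Substituting the horizontal relation into the vertical equation gives 0.7149 T_Q = 392.4, so T_Q = 548.9 N.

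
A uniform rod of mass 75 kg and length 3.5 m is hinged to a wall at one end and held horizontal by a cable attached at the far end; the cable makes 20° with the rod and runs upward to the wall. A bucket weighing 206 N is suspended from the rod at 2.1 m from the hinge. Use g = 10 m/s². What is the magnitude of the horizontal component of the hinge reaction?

Take torques about the hinge: T sin 20° · 3.5 = 75×10×1.75 + 206×2.1 = 1745.1 N·m.
So T = 1745.1 / (0.3420 × 3.5) = 1457.8 N.
ΣF_x = 0: H_x = T cos 20° = 1369.9 N.

H_x ≈ 1370 N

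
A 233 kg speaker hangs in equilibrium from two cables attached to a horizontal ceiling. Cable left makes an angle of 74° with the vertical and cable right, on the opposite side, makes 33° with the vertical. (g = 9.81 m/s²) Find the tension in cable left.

Angles from the horizontal: cable left is 90° − 74° = 16°, cable right is 90° − 33° = 57°.
Weight W = 233 × 9.81 = 2286 N acts straight down.
Horizontal: T_left cos 16° = T_right cos 57°  →  T_right = 1.765 T_left.
Vertical: T_left sin 16° + T_right sin 57° = 2286.
Substituting the horizontal relation into the vertical equation gives 1.756 T_left = 2286, so T_left = 1302 N.

T_left ≈ 1300 N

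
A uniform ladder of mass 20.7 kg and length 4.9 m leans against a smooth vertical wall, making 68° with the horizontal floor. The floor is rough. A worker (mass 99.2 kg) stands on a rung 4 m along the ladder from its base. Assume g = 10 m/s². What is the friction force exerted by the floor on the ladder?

Torques about the foot: N_wall · 4.9 sin 68° = 20.7×10×2.45 cos 68° + 99.2×10×4 cos 68° → N_wall = 369 N.
ΣF_x = 0: f_floor = N_wall = 369 N.

f ≈ 369 N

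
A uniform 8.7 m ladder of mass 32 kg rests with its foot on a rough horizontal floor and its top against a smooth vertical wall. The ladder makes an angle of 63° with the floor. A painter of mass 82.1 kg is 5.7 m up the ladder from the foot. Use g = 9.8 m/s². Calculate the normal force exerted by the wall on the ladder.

N_wall ≈ 348 N

Torques about the foot: N_wall · 8.7 sin 63° = 32×9.8×4.35 cos 63° + 82.1×9.8×5.7 cos 63° → N_wall = 348.48 N.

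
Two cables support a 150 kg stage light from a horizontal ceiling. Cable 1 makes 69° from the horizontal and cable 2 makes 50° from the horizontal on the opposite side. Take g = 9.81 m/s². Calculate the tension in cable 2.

T_2 ≈ 603 N

Weight W = 150 × 9.81 = 1472 N acts straight down.
Horizontal: T_1 cos 69° = T_2 cos 50°  →  T_1 = 1.794 T_2.
Vertical: T_1 sin 69° + T_2 sin 50° = 1472.
Substituting the horizontal relation into the vertical equation gives 2.441 T_2 = 1472, so T_2 = 602.9 N.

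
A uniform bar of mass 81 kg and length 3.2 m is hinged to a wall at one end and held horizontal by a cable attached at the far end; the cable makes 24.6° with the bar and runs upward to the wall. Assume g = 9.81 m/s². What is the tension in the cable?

T ≈ 954 N

Take torques about the hinge: T sin 24.6° · 3.2 = 81×9.81×1.6 = 1271.4 N·m.
So T = 1271.4 / (0.4163 × 3.2) = 954.42 N.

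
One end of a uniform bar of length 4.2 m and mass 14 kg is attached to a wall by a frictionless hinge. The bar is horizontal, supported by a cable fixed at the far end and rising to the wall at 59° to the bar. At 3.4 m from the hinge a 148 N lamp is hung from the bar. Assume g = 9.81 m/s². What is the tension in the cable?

Take torques about the hinge: T sin 59° · 4.2 = 14×9.81×2.1 + 148×3.4 = 791.61 N·m.
So T = 791.61 / (0.8572 × 4.2) = 219.89 N.

T ≈ 220 N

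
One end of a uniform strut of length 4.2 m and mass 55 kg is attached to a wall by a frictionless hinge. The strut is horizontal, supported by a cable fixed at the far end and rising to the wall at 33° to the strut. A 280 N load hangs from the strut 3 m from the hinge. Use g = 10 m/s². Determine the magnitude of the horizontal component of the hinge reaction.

Take torques about the hinge: T sin 33° · 4.2 = 55×10×2.1 + 280×3 = 1995 N·m.
So T = 1995 / (0.5446 × 4.2) = 872.14 N.
ΣF_x = 0: H_x = T cos 33° = 731.44 N.

H_x ≈ 731 N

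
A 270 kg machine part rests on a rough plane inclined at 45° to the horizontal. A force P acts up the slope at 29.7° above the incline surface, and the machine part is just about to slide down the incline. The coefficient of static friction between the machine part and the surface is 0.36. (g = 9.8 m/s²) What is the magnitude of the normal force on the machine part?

On the verge of sliding down the incline, friction equals μN and acts up the slope.
Perpendicular: N + P sin 29.7° = W cos 45° = 1871 N.
Along incline: P cos 29.7° + μN = W sin 45° with W sin 45° = 1871 N.
Solving the pair for P and N: P = 1735 N, N = 1012 N (and f = μN = 364.1 N).

N ≈ 1010 N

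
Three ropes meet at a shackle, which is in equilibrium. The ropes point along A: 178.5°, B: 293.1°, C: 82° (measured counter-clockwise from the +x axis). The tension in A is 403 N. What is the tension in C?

T_C ≈ 709 N

Resolve: ΣF_x = 403 cos 178.5° + T_B cos 293.1° + T_C cos 82° = 0.
        ΣF_y = 403 sin 178.5° + T_B sin 293.1° + T_C sin 82° = 0.
The known terms sum to (-402.9, 10.55) N, so 0.3923 T_B + 0.1392 T_C = 402.9 and -0.9198 T_B + 0.9903 T_C = -10.55.
Solving simultaneously: T_B = 775.2 N, T_C = 709.4 N.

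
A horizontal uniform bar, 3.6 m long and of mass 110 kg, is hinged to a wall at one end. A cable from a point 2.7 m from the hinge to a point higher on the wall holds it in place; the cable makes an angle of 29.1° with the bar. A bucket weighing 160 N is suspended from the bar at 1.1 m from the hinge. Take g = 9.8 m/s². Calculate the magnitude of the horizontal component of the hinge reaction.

H_x ≈ 1410 N

Take torques about the hinge: T sin 29.1° · 2.7 = 110×9.8×1.8 + 160×1.1 = 2116.4 N·m.
So T = 2116.4 / (0.4863 × 2.7) = 1611.8 N.
ΣF_x = 0: H_x = T cos 29.1° = 1408.3 N.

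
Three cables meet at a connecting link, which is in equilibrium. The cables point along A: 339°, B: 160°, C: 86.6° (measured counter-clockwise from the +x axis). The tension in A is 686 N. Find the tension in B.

T_B ≈ 682 N

Resolve: ΣF_x = 686 cos 339° + T_B cos 160° + T_C cos 86.6° = 0.
        ΣF_y = 686 sin 339° + T_B sin 160° + T_C sin 86.6° = 0.
The known terms sum to (640.4, -245.8) N, so -0.9397 T_B + 0.0593 T_C = -640.4 and 0.3420 T_B + 0.9982 T_C = 245.8.
Solving simultaneously: T_B = 682.3 N, T_C = 12.49 N.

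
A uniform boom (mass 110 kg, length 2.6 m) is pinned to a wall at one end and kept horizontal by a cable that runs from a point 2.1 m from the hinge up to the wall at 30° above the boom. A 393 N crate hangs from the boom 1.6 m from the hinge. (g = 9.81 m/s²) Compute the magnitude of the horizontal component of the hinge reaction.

Take torques about the hinge: T sin 30° · 2.1 = 110×9.81×1.3 + 393×1.6 = 2031.6 N·m.
So T = 2031.6 / (0.5000 × 2.1) = 1934.9 N.
ΣF_x = 0: H_x = T cos 30° = 1675.7 N.

H_x ≈ 1680 N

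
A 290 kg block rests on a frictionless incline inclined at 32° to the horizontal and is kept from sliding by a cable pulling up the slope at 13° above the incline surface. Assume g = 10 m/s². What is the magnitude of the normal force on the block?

Take axes along and perpendicular to the incline. Weight components: W sin 32° = 1537 N down-slope, W cos 32° = 2459 N into the surface.
Along incline: T cos 13° = W sin 32° → T = 1577 N.
Perpendicular: N = W cos 32° − T sin 13° = 2105 N.

N ≈ 2100 N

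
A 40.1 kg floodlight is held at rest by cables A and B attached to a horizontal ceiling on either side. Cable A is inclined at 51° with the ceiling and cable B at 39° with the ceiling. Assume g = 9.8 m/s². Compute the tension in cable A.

T_A ≈ 305 N

Weight W = 40.1 × 9.8 = 393 N acts straight down.
Horizontal: T_A cos 51° = T_B cos 39°  →  T_B = 0.8098 T_A.
Vertical: T_A sin 51° + T_B sin 39° = 393.
Substituting the horizontal relation into the vertical equation gives 1.287 T_A = 393, so T_A = 305.4 N.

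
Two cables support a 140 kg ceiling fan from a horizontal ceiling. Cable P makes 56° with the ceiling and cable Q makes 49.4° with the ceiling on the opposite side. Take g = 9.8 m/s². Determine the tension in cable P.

Weight W = 140 × 9.8 = 1372 N acts straight down.
Horizontal: T_P cos 56° = T_Q cos 49.4°  →  T_Q = 0.8593 T_P.
Vertical: T_P sin 56° + T_Q sin 49.4° = 1372.
Substituting the horizontal relation into the vertical equation gives 1.481 T_P = 1372, so T_P = 926.1 N.

T_P ≈ 926 N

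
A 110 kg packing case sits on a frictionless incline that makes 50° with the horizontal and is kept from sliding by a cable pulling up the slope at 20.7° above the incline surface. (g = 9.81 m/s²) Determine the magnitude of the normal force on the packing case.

N ≈ 381 N

Take axes along and perpendicular to the incline. Weight components: W sin 50° = 826.6 N down-slope, W cos 50° = 693.6 N into the surface.
Along incline: T cos 20.7° = W sin 50° → T = 883.7 N.
Perpendicular: N = W cos 50° − T sin 20.7° = 381.3 N.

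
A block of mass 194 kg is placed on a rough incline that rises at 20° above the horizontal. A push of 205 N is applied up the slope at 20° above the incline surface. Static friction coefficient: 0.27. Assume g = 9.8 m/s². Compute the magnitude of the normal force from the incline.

Axes along / perpendicular to the incline. W sin 20° = 650.2 N down-slope; W cos 20° = 1787 N into the surface.
Perpendicular: N = W cos 20° − P sin 20° = 1787 − 70.11 = 1716 N.
Along incline: P cos 20° + f = W sin 20° (friction acts up-slope) → f = 650.2 − 192.6 = 457.6 N.
|f| = 457.6 N ≤ μN = 463.4 N, so the block is indeed static.

N ≈ 1720 N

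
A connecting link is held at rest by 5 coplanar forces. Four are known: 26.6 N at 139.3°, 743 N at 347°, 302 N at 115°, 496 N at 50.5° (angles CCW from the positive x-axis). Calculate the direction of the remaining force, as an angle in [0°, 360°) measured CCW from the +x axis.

θ ≈ 210°

Sum the known components: ΣF_x = 891.7 N, ΣF_y = 506.6 N.
For equilibrium the remaining force must supply (−ΣF_x, −ΣF_y) = (-891.7, -506.6) N.
Magnitude = √((-891.7)² + (-506.6)²) = 1026 N; direction = atan2(-506.6, -891.7) = 209.6°.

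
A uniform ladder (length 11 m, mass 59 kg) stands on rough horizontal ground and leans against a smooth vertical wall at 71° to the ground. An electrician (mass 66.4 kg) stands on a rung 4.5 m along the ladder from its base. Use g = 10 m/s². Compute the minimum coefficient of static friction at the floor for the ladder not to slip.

ΣF_y = 0: N_floor = 59×10 + 66.4×10 = 1254 N.
Torques about the foot: N_wall · 11 sin 71° = 59×10×5.5 cos 71° + 66.4×10×4.5 cos 71° → N_wall = 195.11 N.
ΣF_x = 0: f_floor = N_wall = 195.11 N.
μ_min = f_floor / N_floor = 195.11 / 1254 = 0.1556.

μ_min ≈ 0.156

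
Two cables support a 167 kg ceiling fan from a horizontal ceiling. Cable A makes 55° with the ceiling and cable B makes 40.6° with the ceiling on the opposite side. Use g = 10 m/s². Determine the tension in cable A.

Weight W = 167 × 10 = 1670 N acts straight down.
Horizontal: T_A cos 55° = T_B cos 40.6°  →  T_B = 0.7554 T_A.
Vertical: T_A sin 55° + T_B sin 40.6° = 1670.
Substituting the horizontal relation into the vertical equation gives 1.311 T_A = 1670, so T_A = 1274 N.

T_A ≈ 1270 N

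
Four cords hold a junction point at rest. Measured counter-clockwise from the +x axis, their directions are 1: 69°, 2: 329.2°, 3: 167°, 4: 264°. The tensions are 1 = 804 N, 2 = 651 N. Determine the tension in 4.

T_4 ≈ 602 N

Resolve: ΣF_x = 804 cos 69° + 651 cos 329.2° + T_3 cos 167° + T_4 cos 264° = 0.
        ΣF_y = 804 sin 69° + 651 sin 329.2° + T_3 sin 167° + T_4 sin 264° = 0.
The known terms sum to (847.3, 417.3) N, so -0.9744 T_3 − 0.1045 T_4 = -847.3 and 0.2250 T_3 − 0.9945 T_4 = -417.3.
Solving simultaneously: T_3 = 805.1 N, T_4 = 601.7 N.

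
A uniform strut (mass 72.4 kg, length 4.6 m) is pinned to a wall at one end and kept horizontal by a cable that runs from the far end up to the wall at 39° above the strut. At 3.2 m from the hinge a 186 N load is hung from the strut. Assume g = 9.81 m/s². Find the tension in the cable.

T ≈ 770 N

Take torques about the hinge: T sin 39° · 4.6 = 72.4×9.81×2.3 + 186×3.2 = 2228.8 N·m.
So T = 2228.8 / (0.6293 × 4.6) = 769.9 N.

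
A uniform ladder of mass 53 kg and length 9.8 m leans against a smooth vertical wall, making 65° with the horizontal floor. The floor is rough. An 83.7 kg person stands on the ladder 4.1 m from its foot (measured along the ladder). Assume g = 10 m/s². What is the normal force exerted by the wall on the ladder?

N_wall ≈ 287 N

Torques about the foot: N_wall · 9.8 sin 65° = 53×10×4.9 cos 65° + 83.7×10×4.1 cos 65° → N_wall = 286.86 N.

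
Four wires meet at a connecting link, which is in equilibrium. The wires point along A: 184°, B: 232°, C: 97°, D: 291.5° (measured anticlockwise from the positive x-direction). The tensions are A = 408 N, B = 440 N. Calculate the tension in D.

Resolve: ΣF_x = 408 cos 184° + 440 cos 232° + T_C cos 97° + T_D cos 291.5° = 0.
        ΣF_y = 408 sin 184° + 440 sin 232° + T_C sin 97° + T_D sin 291.5° = 0.
The known terms sum to (-677.9, -375.2) N, so -0.1219 T_C + 0.3665 T_D = 677.9 and 0.9925 T_C − 0.9304 T_D = 375.2.
Solving simultaneously: T_C = 3068 N, T_D = 2870 N.

T_D ≈ 2870 N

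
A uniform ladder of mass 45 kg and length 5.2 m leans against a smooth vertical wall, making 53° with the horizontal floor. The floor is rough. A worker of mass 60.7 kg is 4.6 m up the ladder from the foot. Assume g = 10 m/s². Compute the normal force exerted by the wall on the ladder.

N_wall ≈ 574 N

Torques about the foot: N_wall · 5.2 sin 53° = 45×10×2.6 cos 53° + 60.7×10×4.6 cos 53° → N_wall = 574.18 N.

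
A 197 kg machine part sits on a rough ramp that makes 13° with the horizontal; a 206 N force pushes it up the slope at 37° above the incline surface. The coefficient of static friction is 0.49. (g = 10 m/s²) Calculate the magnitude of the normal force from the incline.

N ≈ 1800 N

Axes along / perpendicular to the incline. W sin 13° = 443.2 N down-slope; W cos 13° = 1920 N into the surface.
Perpendicular: N = W cos 13° − P sin 37° = 1920 − 124 = 1796 N.
Along incline: P cos 37° + f = W sin 13° (friction acts up-slope) → f = 443.2 − 164.5 = 278.6 N.
|f| = 278.6 N ≤ μN = 879.8 N, so the machine part is indeed static.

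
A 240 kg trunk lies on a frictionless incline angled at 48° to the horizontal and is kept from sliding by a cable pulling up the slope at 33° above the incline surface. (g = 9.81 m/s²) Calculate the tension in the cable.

T ≈ 2090 N

Take axes along and perpendicular to the incline. Weight components: W sin 48° = 1750 N down-slope, W cos 48° = 1575 N into the surface.
Along incline: T cos 33° = W sin 48° → T = 2086 N.
Perpendicular: N = W cos 48° − T sin 33° = 439.2 N.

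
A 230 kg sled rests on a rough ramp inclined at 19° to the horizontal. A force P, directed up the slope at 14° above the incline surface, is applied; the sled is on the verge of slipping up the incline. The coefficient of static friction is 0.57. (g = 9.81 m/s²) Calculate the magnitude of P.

P ≈ 1760 N

On the verge of sliding up the incline, friction equals μN and acts down the slope.
Perpendicular: N + P sin 14° = W cos 19° = 2133 N.
Along incline: P cos 14° = W sin 19° + μN  with W sin 19° = 734.6 N.
Solving the pair for P and N: P = 1760 N, N = 1708 N (and f = μN = 973.3 N).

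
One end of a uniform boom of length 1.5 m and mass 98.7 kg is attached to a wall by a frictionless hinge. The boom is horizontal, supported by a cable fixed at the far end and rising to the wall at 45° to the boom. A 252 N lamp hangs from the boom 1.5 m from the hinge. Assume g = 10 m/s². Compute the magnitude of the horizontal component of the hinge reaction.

H_x ≈ 746 N

Take torques about the hinge: T sin 45° · 1.5 = 98.7×10×0.75 + 252×1.5 = 1118.2 N·m.
So T = 1118.2 / (0.7071 × 1.5) = 1054.3 N.
ΣF_x = 0: H_x = T cos 45° = 745.5 N.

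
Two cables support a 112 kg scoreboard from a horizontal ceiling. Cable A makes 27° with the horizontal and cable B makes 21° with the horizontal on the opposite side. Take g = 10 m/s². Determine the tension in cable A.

Weight W = 112 × 10 = 1120 N acts straight down.
Horizontal: T_A cos 27° = T_B cos 21°  →  T_B = 0.9544 T_A.
Vertical: T_A sin 27° + T_B sin 21° = 1120.
Substituting the horizontal relation into the vertical equation gives 0.796 T_A = 1120, so T_A = 1407 N.

T_A ≈ 1410 N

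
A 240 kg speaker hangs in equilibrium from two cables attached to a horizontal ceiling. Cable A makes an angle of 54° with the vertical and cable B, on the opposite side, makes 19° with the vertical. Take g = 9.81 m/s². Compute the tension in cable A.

T_A ≈ 802 N

Angles from the horizontal: cable A is 90° − 54° = 36°, cable B is 90° − 19° = 71°.
Weight W = 240 × 9.81 = 2354 N acts straight down.
Horizontal: T_A cos 36° = T_B cos 71°  →  T_B = 2.485 T_A.
Vertical: T_A sin 36° + T_B sin 71° = 2354.
Substituting the horizontal relation into the vertical equation gives 2.937 T_A = 2354, so T_A = 801.5 N.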